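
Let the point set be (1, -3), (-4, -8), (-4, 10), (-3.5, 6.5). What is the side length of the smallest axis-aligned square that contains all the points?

The bounding box has width 5 and height 18.
An axis-aligned square enclosing the set must have side ≥ max(width, height).
So the minimum side is max(5, 18) = 18.

18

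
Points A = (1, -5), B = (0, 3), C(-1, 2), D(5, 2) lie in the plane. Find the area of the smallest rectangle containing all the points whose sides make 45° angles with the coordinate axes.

In coordinates u = x + y, v = x − y the rectangle is axis-aligned; the map (x,y)→(u,v) scales areas by 2.
u-values: -4, 3, 1, 7; range = 7 − (-4) = 11.
v-values: 6, -3, -3, 3; range = 6 − (-3) = 9.
Area = (11 × 9) / 2 = 49.5.

49.5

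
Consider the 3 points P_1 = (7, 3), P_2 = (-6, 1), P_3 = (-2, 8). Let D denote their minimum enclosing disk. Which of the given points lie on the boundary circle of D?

P_1, P_2

Side lengths²: P_1P_2² = 173, P_1P_3² = 106, P_2P_3² = 65.
Since P_1P_2² = 173 ≥ 106 + 65 = 171, the angle opposite P_1P_2 is not acute, so the smallest enclosing circle has P_1P_2 as diameter.
Centre = midpoint of P_1P_2 = (0.5, 2), r² = 173/4 = 43.25.
The points at distance exactly r from the centre are P_1, P_2 — 2 points.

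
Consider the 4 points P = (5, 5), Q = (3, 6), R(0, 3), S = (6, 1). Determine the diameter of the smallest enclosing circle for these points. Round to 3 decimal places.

A smallest enclosing disk is always determined by at most three of the input points on its boundary.
The minimum enclosing circle is determined by three boundary points: Q, R, S.
Their circumcentre is (3.25, 2.75) with r² = 10.625.
The farthest remaining point P is at distance² 8.125 ≤ 10.625.
Diameter = 2r = 2√(10.625) ≈ 6.519.

6.519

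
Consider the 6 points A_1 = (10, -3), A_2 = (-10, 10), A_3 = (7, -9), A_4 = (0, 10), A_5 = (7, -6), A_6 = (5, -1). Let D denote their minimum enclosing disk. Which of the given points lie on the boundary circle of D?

The farthest pair is A_2–A_3 with squared distance 650. The circle on this segment as diameter has centre (-1.5, 0.5) and r² = 650/4 = 162.5.
Check A_1: distance² to centre = 144.5 ≤ 162.5, so it lies inside.
All remaining points lie in this disk, and no smaller disk contains both endpoints, so this is the minimum enclosing circle.
The points at distance exactly r from the centre are A_2, A_3 — 2 points.

A_2, A_3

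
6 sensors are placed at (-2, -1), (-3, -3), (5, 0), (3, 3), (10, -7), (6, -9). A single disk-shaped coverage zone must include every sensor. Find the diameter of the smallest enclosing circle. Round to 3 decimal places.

13.812

The minimum enclosing circle of a finite set is fixed by two of the points (as a diameter) or three (as a circumcircle).
The minimum enclosing circle is determined by three boundary points: (-3, -3), (3, 3), (10, -7).
Their circumcentre is (131/34, -131/34) with r² = 27565/578.
The farthest remaining point (-2, -1) is at distance² 24505/578 ≤ 27565/578.
Diameter = 2r = 2√(27565/578) ≈ 13.812.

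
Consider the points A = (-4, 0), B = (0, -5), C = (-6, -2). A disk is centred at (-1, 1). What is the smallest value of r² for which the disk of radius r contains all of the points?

The required radius is the distance from (-1, 1) to the farthest point.
Squared distances: 10, 37, 34.
Maximum is 37, attained at B.

37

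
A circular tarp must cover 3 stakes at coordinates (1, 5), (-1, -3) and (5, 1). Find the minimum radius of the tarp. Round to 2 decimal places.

Call the three points A, B, C in the order given.
Side lengths²: AB² = 68, AC² = 32, BC² = 52.
Since AB² = 68 < 52 + 32 = 84, the triangle is acute, so the smallest enclosing circle is the circumcircle.
Circumcentre = (0.8, 0.8), r² = 17.68.
r = √(17.68) ≈ 4.20.

4.20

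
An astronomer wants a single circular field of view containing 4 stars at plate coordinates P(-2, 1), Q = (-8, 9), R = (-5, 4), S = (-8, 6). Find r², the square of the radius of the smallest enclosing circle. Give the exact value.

A smallest enclosing disk is always determined by at most three of the input points on its boundary.
The farthest pair is P–Q with squared distance 100. The circle on this segment as diameter has centre (-5, 5) and r² = 100/4 = 25.
Check R: distance² to centre = 1 ≤ 25, so it lies inside.
All remaining points lie in this disk, and no smaller disk contains both endpoints, so this is the minimum enclosing circle.

25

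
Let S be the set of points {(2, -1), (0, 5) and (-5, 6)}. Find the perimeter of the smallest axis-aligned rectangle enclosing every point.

28

Width = max x − min x = 2 − (-5) = 7.
Height = max y − min y = 6 − (-1) = 7.
Perimeter = 2(7 + 7) = 28.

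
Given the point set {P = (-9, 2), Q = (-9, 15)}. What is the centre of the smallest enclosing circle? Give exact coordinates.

(-9, 8.5)

The smallest circle enclosing two points has them as diameter endpoints.
Centre = midpoint = (-9, 8.5); r² = |PQ|²/4 = 169/4 = 42.25.
Centre = (-9, 8.5).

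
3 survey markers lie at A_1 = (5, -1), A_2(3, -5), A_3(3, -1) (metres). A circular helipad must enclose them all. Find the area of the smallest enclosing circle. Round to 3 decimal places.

15.708

Side lengths²: A_1A_2² = 20, A_1A_3² = 4, A_2A_3² = 16.
Since A_1A_2² = 20 ≥ 16 + 4 = 20, the angle opposite A_1A_2 is not acute, so the smallest enclosing circle has A_1A_2 as diameter.
Centre = midpoint of A_1A_2 = (4, -3), r² = 20/4 = 5.
Area = π·r² = π·5 ≈ 15.708.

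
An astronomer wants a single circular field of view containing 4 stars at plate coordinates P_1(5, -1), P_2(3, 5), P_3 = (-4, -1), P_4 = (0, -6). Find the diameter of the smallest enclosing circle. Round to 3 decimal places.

11.402

The farthest pair is P_2–P_4 with squared distance 130. The circle on this segment as diameter has centre (1.5, -0.5) and r² = 130/4 = 32.5.
Check P_1: distance² to centre = 12.5 ≤ 32.5, so it lies inside.
All remaining points lie in this disk, and no smaller disk contains both endpoints, so this is the minimum enclosing circle.
Diameter = 2r = 2√(32.5) ≈ 11.402.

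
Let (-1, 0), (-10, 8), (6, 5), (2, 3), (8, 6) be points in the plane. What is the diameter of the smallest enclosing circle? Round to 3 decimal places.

18.111

The farthest pair is (-10, 8)–(8, 6) with squared distance 328. The circle on this segment as diameter has centre (-1, 7) and r² = 328/4 = 82.
Check (-1, 0): distance² to centre = 49 ≤ 82, so it lies inside.
All remaining points lie in this disk, and no smaller disk contains both endpoints, so this is the minimum enclosing circle.
Diameter = 2r = 2√82 ≈ 18.111.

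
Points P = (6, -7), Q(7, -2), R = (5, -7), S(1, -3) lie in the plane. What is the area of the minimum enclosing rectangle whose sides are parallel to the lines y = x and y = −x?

31.5

In coordinates u = x + y, v = x − y the rectangle is axis-aligned; the map (x,y)→(u,v) scales areas by 2.
u-values: -1, 5, -2, -2; range = 5 − (-2) = 7.
v-values: 13, 9, 12, 4; range = 13 − 4 = 9.
Area = (7 × 9) / 2 = 31.5.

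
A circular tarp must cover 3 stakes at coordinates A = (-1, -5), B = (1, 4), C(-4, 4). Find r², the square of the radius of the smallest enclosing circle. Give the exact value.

Side lengths²: AB² = 85, AC² = 90, BC² = 25.
Since AC² = 90 < 85 + 25 = 110, the triangle is acute, so the smallest enclosing circle is the circumcircle.
Circumcentre = (-1.5, -1/6), r² = 425/18.

425/18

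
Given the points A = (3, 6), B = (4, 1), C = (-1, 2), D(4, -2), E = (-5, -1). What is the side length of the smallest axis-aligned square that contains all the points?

The bounding box has width 9 and height 8.
An axis-aligned square enclosing the set must have side ≥ max(width, height).
So the minimum side is max(9, 8) = 9.

9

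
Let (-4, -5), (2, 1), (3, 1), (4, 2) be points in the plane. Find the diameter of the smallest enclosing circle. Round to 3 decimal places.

A smallest enclosing disk is always determined by at most three of the input points on its boundary.
The farthest pair is (-4, -5)–(4, 2) with squared distance 113. The circle on this segment as diameter has centre (0, -1.5) and r² = 113/4 = 28.25.
Check (2, 1): distance² to centre = 10.25 ≤ 28.25, so it lies inside.
All remaining points lie in this disk, and no smaller disk contains both endpoints, so this is the minimum enclosing circle.
Diameter = 2r = 2√(28.25) ≈ 10.630.

10.630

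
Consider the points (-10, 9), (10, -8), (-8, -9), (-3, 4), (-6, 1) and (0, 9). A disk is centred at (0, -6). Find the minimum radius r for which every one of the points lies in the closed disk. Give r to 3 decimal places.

18.028

The required radius is the distance from (0, -6) to the farthest point.
Squared distances: 325, 104, 73, 109, 85, 225.
Maximum is 325, attained at (-10, 9).
r = √325 ≈ 18.028.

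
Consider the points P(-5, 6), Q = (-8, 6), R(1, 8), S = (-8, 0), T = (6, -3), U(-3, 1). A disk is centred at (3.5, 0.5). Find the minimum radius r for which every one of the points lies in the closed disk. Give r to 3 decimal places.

The required radius is the distance from (3.5, 0.5) to the farthest point.
Squared distances: 102.5, 162.5, 62.5, 132.5, 18.5, 42.5.
Maximum is 162.5, attained at Q.
r = √(162.5) ≈ 12.748.

12.748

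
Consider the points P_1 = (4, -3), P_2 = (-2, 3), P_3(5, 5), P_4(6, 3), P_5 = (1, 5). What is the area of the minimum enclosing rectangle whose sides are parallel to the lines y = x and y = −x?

In coordinates u = x + y, v = x − y the rectangle is axis-aligned; the map (x,y)→(u,v) scales areas by 2.
u-values: 1, 1, 10, 9, 6; range = 10 − 1 = 9.
v-values: 7, -5, 0, 3, -4; range = 7 − (-5) = 12.
Area = (9 × 12) / 2 = 54.

54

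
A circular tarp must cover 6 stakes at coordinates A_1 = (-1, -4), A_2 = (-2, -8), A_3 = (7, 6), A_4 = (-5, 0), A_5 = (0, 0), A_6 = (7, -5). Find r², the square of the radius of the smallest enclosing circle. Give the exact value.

69.25

The minimum enclosing circle of a finite set is fixed by two of the points (as a diameter) or three (as a circumcircle).
The farthest pair is A_2–A_3 with squared distance 277. The circle on this segment as diameter has centre (2.5, -1) and r² = 277/4 = 69.25.
Check A_1: distance² to centre = 21.25 ≤ 69.25, so it lies inside.
All remaining points lie in this disk, and no smaller disk contains both endpoints, so this is the minimum enclosing circle.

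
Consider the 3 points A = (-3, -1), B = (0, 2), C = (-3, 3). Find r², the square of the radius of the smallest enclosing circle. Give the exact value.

5

Side lengths²: AB² = 18, AC² = 16, BC² = 10.
Since AB² = 18 < 16 + 10 = 26, the triangle is acute, so the smallest enclosing circle is the circumcircle.
Circumcentre = (-2, 1), r² = 5.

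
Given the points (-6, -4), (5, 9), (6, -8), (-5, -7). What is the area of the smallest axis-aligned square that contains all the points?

289

The bounding box has width 12 and height 17.
An axis-aligned square enclosing the set must have side ≥ max(width, height).
So the minimum side is max(12, 17) = 17.
Area = 17² = 289.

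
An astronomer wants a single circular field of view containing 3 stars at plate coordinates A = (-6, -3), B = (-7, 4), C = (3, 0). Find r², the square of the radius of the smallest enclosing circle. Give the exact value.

3625/121

Side lengths²: AB² = 50, AC² = 90, BC² = 116.
Since BC² = 116 < 90 + 50 = 140, the triangle is acute, so the smallest enclosing circle is the circumcircle.
Circumcentre = (-26/11, 12/11), r² = 3625/121.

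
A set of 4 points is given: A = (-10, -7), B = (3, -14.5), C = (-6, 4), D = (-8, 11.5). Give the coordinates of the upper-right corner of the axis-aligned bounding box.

(3, 11.5)

x-range [-10, 3], y-range [-14.5, 11.5].
The upper-right corner is (3, 11.5).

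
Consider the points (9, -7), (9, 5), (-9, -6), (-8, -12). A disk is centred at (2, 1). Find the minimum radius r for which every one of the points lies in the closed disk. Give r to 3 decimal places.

The required radius is the distance from (2, 1) to the farthest point.
Squared distances: 113, 65, 170, 269.
Maximum is 269, attained at (-8, -12).
r = √269 ≈ 16.401.

16.401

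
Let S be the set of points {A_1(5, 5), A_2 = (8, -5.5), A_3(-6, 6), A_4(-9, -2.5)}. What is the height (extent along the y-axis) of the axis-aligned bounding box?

max y = 6, min y = -5.5, so height = 11.5.

11.5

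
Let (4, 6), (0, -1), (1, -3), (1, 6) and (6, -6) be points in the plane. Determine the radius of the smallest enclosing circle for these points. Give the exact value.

6.5

The minimum enclosing circle of a finite set is fixed by two of the points (as a diameter) or three (as a circumcircle).
The farthest pair is (1, 6)–(6, -6) with squared distance 169. The circle on this segment as diameter has centre (3.5, 0) and r² = 169/4 = 42.25.
Check (4, 6): distance² to centre = 36.25 ≤ 42.25, so it lies inside.
All remaining points lie in this disk, and no smaller disk contains both endpoints, so this is the minimum enclosing circle.
r = √(42.25) = 6.5.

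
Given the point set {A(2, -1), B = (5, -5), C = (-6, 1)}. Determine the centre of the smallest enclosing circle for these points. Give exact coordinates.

(-0.5, -2)

Side lengths²: AB² = 25, AC² = 68, BC² = 157.
Since BC² = 157 ≥ 68 + 25 = 93, the angle opposite BC is not acute, so the smallest enclosing circle has BC as diameter.
Centre = midpoint of BC = (-0.5, -2), r² = 157/4 = 39.25.
Centre = (-0.5, -2).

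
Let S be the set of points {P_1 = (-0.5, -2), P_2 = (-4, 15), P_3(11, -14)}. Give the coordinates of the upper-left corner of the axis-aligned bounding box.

x-range [-4, 11], y-range [-14, 15].
The upper-left corner is (-4, 15).

(-4, 15)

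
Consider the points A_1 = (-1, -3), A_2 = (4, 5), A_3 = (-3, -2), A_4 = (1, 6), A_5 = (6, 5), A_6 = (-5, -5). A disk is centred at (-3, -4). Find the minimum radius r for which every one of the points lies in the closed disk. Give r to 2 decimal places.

12.73

The required radius is the distance from (-3, -4) to the farthest point.
Squared distances: 5, 130, 4, 116, 162, 5.
Maximum is 162, attained at A_5.
r = √162 ≈ 12.73.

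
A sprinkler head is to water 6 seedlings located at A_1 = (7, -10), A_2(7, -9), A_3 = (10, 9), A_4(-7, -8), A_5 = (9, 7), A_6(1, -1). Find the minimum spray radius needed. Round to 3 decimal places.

12.021

The minimum enclosing circle of a finite set is fixed by two of the points (as a diameter) or three (as a circumcircle).
The farthest pair is A_3–A_4 with squared distance 578. The circle on this segment as diameter has centre (1.5, 0.5) and r² = 578/4 = 144.5.
Check A_1: distance² to centre = 140.5 ≤ 144.5, so it lies inside.
All remaining points lie in this disk, and no smaller disk contains both endpoints, so this is the minimum enclosing circle.
r = √(144.5) ≈ 12.021.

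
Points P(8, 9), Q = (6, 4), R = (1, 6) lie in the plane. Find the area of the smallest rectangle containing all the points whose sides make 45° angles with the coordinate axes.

35

In coordinates u = x + y, v = x − y the rectangle is axis-aligned; the map (x,y)→(u,v) scales areas by 2.
u-values: 17, 10, 7; range = 17 − 7 = 10.
v-values: -1, 2, -5; range = 2 − (-5) = 7.
Area = (10 × 7) / 2 = 35.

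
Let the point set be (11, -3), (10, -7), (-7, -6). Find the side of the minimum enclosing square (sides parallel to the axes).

18

The bounding box has width 18 and height 4.
An axis-aligned square enclosing the set must have side ≥ max(width, height).
So the minimum side is max(18, 4) = 18.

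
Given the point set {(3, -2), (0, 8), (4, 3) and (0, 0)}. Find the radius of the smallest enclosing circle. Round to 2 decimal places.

5.22

A smallest enclosing disk is always determined by at most three of the input points on its boundary.
The farthest pair is (3, -2)–(0, 8) with squared distance 109. The circle on this segment as diameter has centre (1.5, 3) and r² = 109/4 = 27.25.
Check (4, 3): distance² to centre = 6.25 ≤ 27.25, so it lies inside.
All remaining points lie in this disk, and no smaller disk contains both endpoints, so this is the minimum enclosing circle.
r = √(27.25) ≈ 5.22.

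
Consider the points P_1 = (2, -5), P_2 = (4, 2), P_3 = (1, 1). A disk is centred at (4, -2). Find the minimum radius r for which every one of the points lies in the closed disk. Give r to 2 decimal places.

The required radius is the distance from (4, -2) to the farthest point.
Squared distances: 13, 16, 18.
Maximum is 18, attained at P_3.
r = √18 ≈ 4.24.

4.24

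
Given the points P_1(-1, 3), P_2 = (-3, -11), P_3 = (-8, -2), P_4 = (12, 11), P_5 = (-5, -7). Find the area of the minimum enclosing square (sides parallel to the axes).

484

The bounding box has width 20 and height 22.
An axis-aligned square enclosing the set must have side ≥ max(width, height).
So the minimum side is max(20, 22) = 22.
Area = 22² = 484.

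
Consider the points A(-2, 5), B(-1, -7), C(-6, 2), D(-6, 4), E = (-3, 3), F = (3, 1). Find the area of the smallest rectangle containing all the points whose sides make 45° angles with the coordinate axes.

96

In coordinates u = x + y, v = x − y the rectangle is axis-aligned; the map (x,y)→(u,v) scales areas by 2.
u-values: 3, -8, -4, -2, 0, 4; range = 4 − (-8) = 12.
v-values: -7, 6, -8, -10, -6, 2; range = 6 − (-10) = 16.
Area = (12 × 16) / 2 = 96.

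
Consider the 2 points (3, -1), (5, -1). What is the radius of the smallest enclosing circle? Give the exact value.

The smallest circle enclosing two points has them as diameter endpoints.
Centre = midpoint = (4, -1); r² = |(3, -1)−(5, -1)|²/4 = 4/4 = 1.
r = √1 = 1.

1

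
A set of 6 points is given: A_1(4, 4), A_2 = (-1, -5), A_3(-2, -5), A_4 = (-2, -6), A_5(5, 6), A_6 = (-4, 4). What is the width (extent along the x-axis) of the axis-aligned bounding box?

max x = 5, min x = -4, so width = 9.

9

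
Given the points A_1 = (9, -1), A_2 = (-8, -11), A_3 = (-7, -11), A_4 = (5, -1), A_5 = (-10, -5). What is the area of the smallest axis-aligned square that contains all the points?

361

The bounding box has width 19 and height 10.
An axis-aligned square enclosing the set must have side ≥ max(width, height).
So the minimum side is max(19, 10) = 19.
Area = 19² = 361.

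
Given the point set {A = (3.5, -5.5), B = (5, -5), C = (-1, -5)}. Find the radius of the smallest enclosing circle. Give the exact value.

Side lengths²: AB² = 2.5, AC² = 20.5, BC² = 36.
Since BC² = 36 ≥ 20.5 + 2.5 = 23, the angle opposite BC is not acute, so the smallest enclosing circle has BC as diameter.
Centre = midpoint of BC = (2, -5), r² = 36/4 = 9.
r = √9 = 3.

3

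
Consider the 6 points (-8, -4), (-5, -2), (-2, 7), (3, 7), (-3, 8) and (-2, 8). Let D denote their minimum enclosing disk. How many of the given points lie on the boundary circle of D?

The farthest pair is (-8, -4)–(3, 7) with squared distance 242. The circle on this segment as diameter has centre (-2.5, 1.5) and r² = 242/4 = 60.5.
Check (-5, -2): distance² to centre = 18.5 ≤ 60.5, so it lies inside.
All remaining points lie in this disk, and no smaller disk contains both endpoints, so this is the minimum enclosing circle.
The points at distance exactly r from the centre are (-8, -4), (3, 7) — 2 points.

2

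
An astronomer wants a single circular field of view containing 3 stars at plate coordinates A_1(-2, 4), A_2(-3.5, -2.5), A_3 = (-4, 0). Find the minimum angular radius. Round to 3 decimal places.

3.335

Side lengths²: A_1A_2² = 44.5, A_1A_3² = 20, A_2A_3² = 6.5.
Since A_1A_2² = 44.5 ≥ 20 + 6.5 = 26.5, the angle opposite A_1A_2 is not acute, so the smallest enclosing circle has A_1A_2 as diameter.
Centre = midpoint of A_1A_2 = (-2.75, 0.75), r² = 44.5/4 = 11.125.
r = √(11.125) ≈ 3.335.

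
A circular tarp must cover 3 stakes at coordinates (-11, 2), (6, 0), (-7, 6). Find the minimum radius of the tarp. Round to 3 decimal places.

8.559

Call the three points A, B, C in the order given.
Side lengths²: AB² = 293, AC² = 32, BC² = 205.
Since AB² = 293 ≥ 205 + 32 = 237, the angle opposite AB is not acute, so the smallest enclosing circle has AB as diameter.
Centre = midpoint of AB = (-2.5, 1), r² = 293/4 = 73.25.
r = √(73.25) ≈ 8.559.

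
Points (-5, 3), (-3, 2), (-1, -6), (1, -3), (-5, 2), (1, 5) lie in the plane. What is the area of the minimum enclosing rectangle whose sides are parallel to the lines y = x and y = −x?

In coordinates u = x + y, v = x − y the rectangle is axis-aligned; the map (x,y)→(u,v) scales areas by 2.
u-values: -2, -1, -7, -2, -3, 6; range = 6 − (-7) = 13.
v-values: -8, -5, 5, 4, -7, -4; range = 5 − (-8) = 13.
Area = (13 × 13) / 2 = 84.5.

84.5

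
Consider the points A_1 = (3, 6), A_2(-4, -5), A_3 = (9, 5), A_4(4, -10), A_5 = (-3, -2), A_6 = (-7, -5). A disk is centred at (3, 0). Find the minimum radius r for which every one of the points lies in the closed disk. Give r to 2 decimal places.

11.18

The required radius is the distance from (3, 0) to the farthest point.
Squared distances: 36, 74, 61, 101, 40, 125.
Maximum is 125, attained at A_6.
r = √125 ≈ 11.18.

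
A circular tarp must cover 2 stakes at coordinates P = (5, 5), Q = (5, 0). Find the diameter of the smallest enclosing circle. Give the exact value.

5

The smallest circle enclosing two points has them as diameter endpoints.
Centre = midpoint = (5, 2.5); r² = |PQ|²/4 = 25/4 = 6.25.
Diameter = 2r = 2√(6.25) = 5.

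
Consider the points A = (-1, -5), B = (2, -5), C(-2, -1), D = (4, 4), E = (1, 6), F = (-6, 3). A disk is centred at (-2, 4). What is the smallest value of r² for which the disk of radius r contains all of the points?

97

The required radius is the distance from (-2, 4) to the farthest point.
Squared distances: 82, 97, 25, 36, 13, 17.
Maximum is 97, attained at B.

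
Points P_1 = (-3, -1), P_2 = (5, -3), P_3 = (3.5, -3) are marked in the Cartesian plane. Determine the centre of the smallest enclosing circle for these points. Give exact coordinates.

(1, -2)

Side lengths²: P_1P_2² = 68, P_1P_3² = 46.25, P_2P_3² = 2.25.
Since P_1P_2² = 68 ≥ 46.25 + 2.25 = 48.5, the angle opposite P_1P_2 is not acute, so the smallest enclosing circle has P_1P_2 as diameter.
Centre = midpoint of P_1P_2 = (1, -2), r² = 68/4 = 17.
Centre = (1, -2).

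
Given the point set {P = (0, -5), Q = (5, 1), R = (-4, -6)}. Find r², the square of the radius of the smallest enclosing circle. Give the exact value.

32.5

Side lengths²: PQ² = 61, PR² = 17, QR² = 130.
Since QR² = 130 ≥ 61 + 17 = 78, the angle opposite QR is not acute, so the smallest enclosing circle has QR as diameter.
Centre = midpoint of QR = (0.5, -2.5), r² = 130/4 = 32.5.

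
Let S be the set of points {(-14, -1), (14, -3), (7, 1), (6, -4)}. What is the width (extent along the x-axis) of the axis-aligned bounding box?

28

max x = 14, min x = -14, so width = 28.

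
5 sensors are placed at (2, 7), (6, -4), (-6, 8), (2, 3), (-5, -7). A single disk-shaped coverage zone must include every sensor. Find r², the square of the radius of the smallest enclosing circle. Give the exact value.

By Welzl's lemma the MEC is supported by two points (diametrically opposite) or three points (on a circumcircle).
The minimum enclosing circle is determined by three boundary points: (6, -4), (-6, 8), (-5, -7).
Their circumcentre is (-17/14, 11/14) with r² = 7345/98.
The farthest remaining point (2, 7) is at distance² 4797/98 ≤ 7345/98.

7345/98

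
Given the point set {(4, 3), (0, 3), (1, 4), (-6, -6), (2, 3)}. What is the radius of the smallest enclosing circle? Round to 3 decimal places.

A smallest enclosing disk is always determined by at most three of the input points on its boundary.
The farthest pair is (4, 3)–(-6, -6) with squared distance 181. The circle on this segment as diameter has centre (-1, -1.5) and r² = 181/4 = 45.25.
Check (0, 3): distance² to centre = 21.25 ≤ 45.25, so it lies inside.
All remaining points lie in this disk, and no smaller disk contains both endpoints, so this is the minimum enclosing circle.
r = √(45.25) ≈ 6.727.

6.727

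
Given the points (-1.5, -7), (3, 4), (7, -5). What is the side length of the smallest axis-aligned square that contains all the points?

11

The bounding box has width 8.5 and height 11.
An axis-aligned square enclosing the set must have side ≥ max(width, height).
So the minimum side is max(8.5, 11) = 11.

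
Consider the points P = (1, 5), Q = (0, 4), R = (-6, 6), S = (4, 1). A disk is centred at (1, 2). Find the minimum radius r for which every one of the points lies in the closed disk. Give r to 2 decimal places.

8.06

The required radius is the distance from (1, 2) to the farthest point.
Squared distances: 9, 5, 65, 10.
Maximum is 65, attained at R.
r = √65 ≈ 8.06.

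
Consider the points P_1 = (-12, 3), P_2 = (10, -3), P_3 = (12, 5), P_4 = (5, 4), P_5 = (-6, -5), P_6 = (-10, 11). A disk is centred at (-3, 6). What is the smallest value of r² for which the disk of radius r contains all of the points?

The required radius is the distance from (-3, 6) to the farthest point.
Squared distances: 90, 250, 226, 68, 130, 74.
Maximum is 250, attained at P_2.

250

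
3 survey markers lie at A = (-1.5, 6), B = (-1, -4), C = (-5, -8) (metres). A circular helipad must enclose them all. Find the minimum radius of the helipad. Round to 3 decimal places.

Side lengths²: AB² = 100.25, AC² = 208.25, BC² = 32.
Since AC² = 208.25 ≥ 100.25 + 32 = 132.25, the angle opposite AC is not acute, so the smallest enclosing circle has AC as diameter.
Centre = midpoint of AC = (-3.25, -1), r² = 208.25/4 = 52.0625.
r = √(52.0625) ≈ 7.215.

7.215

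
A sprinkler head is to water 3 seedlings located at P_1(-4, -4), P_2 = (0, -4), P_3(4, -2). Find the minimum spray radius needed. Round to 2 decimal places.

Side lengths²: P_1P_2² = 16, P_1P_3² = 68, P_2P_3² = 20.
Since P_1P_3² = 68 ≥ 20 + 16 = 36, the angle opposite P_1P_3 is not acute, so the smallest enclosing circle has P_1P_3 as diameter.
Centre = midpoint of P_1P_3 = (0, -3), r² = 68/4 = 17.
r = √17 ≈ 4.12.

4.12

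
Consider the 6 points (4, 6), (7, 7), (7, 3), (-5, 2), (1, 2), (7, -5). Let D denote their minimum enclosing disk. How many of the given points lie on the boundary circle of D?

By Welzl's lemma the MEC is supported by two points (diametrically opposite) or three points (on a circumcircle).
The minimum enclosing circle is determined by three boundary points: (7, 7), (-5, 2), (7, -5).
Their circumcentre is (59/24, 1) with r² = 32617/576.
The farthest remaining point (4, 6) is at distance² 15769/576 ≤ 32617/576.
The points at distance exactly r from the centre are (7, 7), (-5, 2), (7, -5) — 3 points.

3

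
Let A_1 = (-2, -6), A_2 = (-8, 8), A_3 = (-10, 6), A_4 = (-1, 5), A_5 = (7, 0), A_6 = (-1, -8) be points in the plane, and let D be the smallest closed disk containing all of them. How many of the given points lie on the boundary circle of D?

3

The minimum enclosing circle is determined by three boundary points: A_3, A_5, A_6.
Their circumcentre is (-99/46, 53/46) with r² = 90025/1058.
The farthest remaining point A_2 is at distance² 85793/1058 ≤ 90025/1058.
The points at distance exactly r from the centre are A_3, A_5, A_6 — 3 points.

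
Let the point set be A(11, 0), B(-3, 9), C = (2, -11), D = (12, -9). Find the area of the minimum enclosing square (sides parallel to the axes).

The bounding box has width 15 and height 20.
An axis-aligned square enclosing the set must have side ≥ max(width, height).
So the minimum side is max(15, 20) = 20.
Area = 20² = 400.

400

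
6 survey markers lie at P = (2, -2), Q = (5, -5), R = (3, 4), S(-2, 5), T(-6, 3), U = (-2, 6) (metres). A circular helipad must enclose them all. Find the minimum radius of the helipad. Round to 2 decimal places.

The minimum enclosing circle of a finite set is fixed by two of the points (as a diameter) or three (as a circumcircle).
The minimum enclosing circle is determined by three boundary points: Q, T, U.
Their circumcentre is (-5/26, -15/26) with r² = 15725/338.
The farthest remaining point S is at distance² 11617/338 ≤ 15725/338.
r = √(15725/338) ≈ 6.82.

6.82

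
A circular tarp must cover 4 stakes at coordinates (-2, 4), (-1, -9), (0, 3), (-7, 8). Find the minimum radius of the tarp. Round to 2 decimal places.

9.01

A smallest enclosing disk is always determined by at most three of the input points on its boundary.
The farthest pair is (-1, -9)–(-7, 8) with squared distance 325. The circle on this segment as diameter has centre (-4, -0.5) and r² = 325/4 = 81.25.
Check (-2, 4): distance² to centre = 24.25 ≤ 81.25, so it lies inside.
All remaining points lie in this disk, and no smaller disk contains both endpoints, so this is the minimum enclosing circle.
r = √(81.25) ≈ 9.01.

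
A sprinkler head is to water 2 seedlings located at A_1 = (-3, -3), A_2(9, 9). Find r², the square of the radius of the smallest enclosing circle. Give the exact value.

The smallest circle enclosing two points has them as diameter endpoints.
Centre = midpoint = (3, 3); r² = |A_1A_2|²/4 = 288/4 = 72.

72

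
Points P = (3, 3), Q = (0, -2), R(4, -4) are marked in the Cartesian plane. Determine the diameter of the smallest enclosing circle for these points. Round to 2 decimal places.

Side lengths²: PQ² = 34, PR² = 50, QR² = 20.
Since PR² = 50 < 34 + 20 = 54, the triangle is acute, so the smallest enclosing circle is the circumcircle.
Circumcentre = (42/13, -7/13), r² = 2125/169.
Diameter = 2r = 2√(2125/169) ≈ 7.09.

7.09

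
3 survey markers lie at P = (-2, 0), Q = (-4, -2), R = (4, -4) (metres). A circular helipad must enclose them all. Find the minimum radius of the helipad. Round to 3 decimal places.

Side lengths²: PQ² = 8, PR² = 52, QR² = 68.
Since QR² = 68 ≥ 52 + 8 = 60, the angle opposite QR is not acute, so the smallest enclosing circle has QR as diameter.
Centre = midpoint of QR = (0, -3), r² = 68/4 = 17.
r = √17 ≈ 4.123.

4.123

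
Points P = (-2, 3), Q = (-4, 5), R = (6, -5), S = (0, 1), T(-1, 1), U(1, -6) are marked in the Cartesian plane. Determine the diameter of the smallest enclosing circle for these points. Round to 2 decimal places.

The farthest pair is Q–R with squared distance 200. The circle on this segment as diameter has centre (1, 0) and r² = 200/4 = 50.
Check P: distance² to centre = 18 ≤ 50, so it lies inside.
All remaining points lie in this disk, and no smaller disk contains both endpoints, so this is the minimum enclosing circle.
Diameter = 2r = 2√50 ≈ 14.14.

14.14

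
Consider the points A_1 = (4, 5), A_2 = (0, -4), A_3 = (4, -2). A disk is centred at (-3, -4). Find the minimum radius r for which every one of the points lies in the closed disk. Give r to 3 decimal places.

The required radius is the distance from (-3, -4) to the farthest point.
Squared distances: 130, 9, 53.
Maximum is 130, attained at A_1.
r = √130 ≈ 11.402.

11.402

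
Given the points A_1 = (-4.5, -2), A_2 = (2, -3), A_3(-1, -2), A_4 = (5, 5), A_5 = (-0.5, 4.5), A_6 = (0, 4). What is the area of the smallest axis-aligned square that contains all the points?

90.25

The bounding box has width 9.5 and height 8.
An axis-aligned square enclosing the set must have side ≥ max(width, height).
So the minimum side is max(9.5, 8) = 9.5.
Area = 9.5² = 90.25.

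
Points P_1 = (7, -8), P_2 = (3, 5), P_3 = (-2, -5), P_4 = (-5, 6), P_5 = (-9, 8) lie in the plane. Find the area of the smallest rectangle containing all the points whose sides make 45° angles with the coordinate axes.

240

In coordinates u = x + y, v = x − y the rectangle is axis-aligned; the map (x,y)→(u,v) scales areas by 2.
u-values: -1, 8, -7, 1, -1; range = 8 − (-7) = 15.
v-values: 15, -2, 3, -11, -17; range = 15 − (-17) = 32.
Area = (15 × 32) / 2 = 240.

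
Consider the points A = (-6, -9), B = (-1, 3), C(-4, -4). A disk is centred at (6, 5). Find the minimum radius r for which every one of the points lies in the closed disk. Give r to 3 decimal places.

The required radius is the distance from (6, 5) to the farthest point.
Squared distances: 340, 53, 181.
Maximum is 340, attained at A.
r = √340 ≈ 18.439.

18.439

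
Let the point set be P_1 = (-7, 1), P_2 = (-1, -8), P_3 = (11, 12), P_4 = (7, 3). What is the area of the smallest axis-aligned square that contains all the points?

The bounding box has width 18 and height 20.
An axis-aligned square enclosing the set must have side ≥ max(width, height).
So the minimum side is max(18, 20) = 20.
Area = 20² = 400.

400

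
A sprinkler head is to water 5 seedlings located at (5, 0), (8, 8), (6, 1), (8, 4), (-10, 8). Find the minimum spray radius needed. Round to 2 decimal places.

9.22

The minimum enclosing circle of a finite set is fixed by two of the points (as a diameter) or three (as a circumcircle).
The farthest pair is (8, 4)–(-10, 8) with squared distance 340. The circle on this segment as diameter has centre (-1, 6) and r² = 340/4 = 85.
Check (5, 0): distance² to centre = 72 ≤ 85, so it lies inside.
All remaining points lie in this disk, and no smaller disk contains both endpoints, so this is the minimum enclosing circle.
r = √85 ≈ 9.22.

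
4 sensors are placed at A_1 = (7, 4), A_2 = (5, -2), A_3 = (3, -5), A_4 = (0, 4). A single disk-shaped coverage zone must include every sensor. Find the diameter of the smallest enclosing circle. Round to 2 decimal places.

10.38

A smallest enclosing disk is always determined by at most three of the input points on its boundary.
The minimum enclosing circle is determined by three boundary points: A_1, A_3, A_4.
Their circumcentre is (3.5, 1/6) with r² = 485/18.
The farthest remaining point A_2 is at distance² 125/18 ≤ 485/18.
Diameter = 2r = 2√(485/18) ≈ 10.38.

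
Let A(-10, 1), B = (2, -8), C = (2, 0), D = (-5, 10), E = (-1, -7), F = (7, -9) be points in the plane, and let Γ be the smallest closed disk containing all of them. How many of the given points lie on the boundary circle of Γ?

2

By Welzl's lemma the MEC is supported by two points (diametrically opposite) or three points (on a circumcircle).
The farthest pair is D–F with squared distance 505. The circle on this segment as diameter has centre (1, 0.5) and r² = 505/4 = 126.25.
Check A: distance² to centre = 121.25 ≤ 126.25, so it lies inside.
All remaining points lie in this disk, and no smaller disk contains both endpoints, so this is the minimum enclosing circle.
The points at distance exactly r from the centre are D, F — 2 points.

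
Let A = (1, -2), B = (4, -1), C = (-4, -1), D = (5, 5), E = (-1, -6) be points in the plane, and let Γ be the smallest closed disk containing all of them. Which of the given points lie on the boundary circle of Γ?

D, E

By Welzl's lemma the MEC is supported by two points (diametrically opposite) or three points (on a circumcircle).
The farthest pair is D–E with squared distance 157. The circle on this segment as diameter has centre (2, -0.5) and r² = 157/4 = 39.25.
Check A: distance² to centre = 3.25 ≤ 39.25, so it lies inside.
All remaining points lie in this disk, and no smaller disk contains both endpoints, so this is the minimum enclosing circle.
The points at distance exactly r from the centre are D, E — 2 points.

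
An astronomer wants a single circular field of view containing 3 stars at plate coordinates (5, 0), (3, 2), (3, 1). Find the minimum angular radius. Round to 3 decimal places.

1.414

Call the three points A, B, C in the order given.
Side lengths²: AB² = 8, AC² = 5, BC² = 1.
Since AB² = 8 ≥ 5 + 1 = 6, the angle opposite AB is not acute, so the smallest enclosing circle has AB as diameter.
Centre = midpoint of AB = (4, 1), r² = 8/4 = 2.
r = √2 ≈ 1.414.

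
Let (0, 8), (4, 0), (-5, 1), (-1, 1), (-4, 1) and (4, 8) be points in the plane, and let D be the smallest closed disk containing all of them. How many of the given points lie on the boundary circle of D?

3

By Welzl's lemma the MEC is supported by two points (diametrically opposite) or three points (on a circumcircle).
The minimum enclosing circle is determined by three boundary points: (4, 0), (-5, 1), (4, 8).
Their circumcentre is (-1/9, 4) with r² = 2665/81.
The farthest remaining point (-4, 1) is at distance² 1954/81 ≤ 2665/81.
The points at distance exactly r from the centre are (4, 0), (-5, 1), (4, 8) — 3 points.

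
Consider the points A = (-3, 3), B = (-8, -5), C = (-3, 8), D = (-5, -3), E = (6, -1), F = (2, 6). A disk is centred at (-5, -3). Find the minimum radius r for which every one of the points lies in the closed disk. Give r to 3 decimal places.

The required radius is the distance from (-5, -3) to the farthest point.
Squared distances: 40, 13, 125, 0, 125, 130.
Maximum is 130, attained at F.
r = √130 ≈ 11.402.

11.402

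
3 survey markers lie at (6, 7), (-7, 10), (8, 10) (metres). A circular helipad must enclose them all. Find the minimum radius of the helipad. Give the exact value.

Call the three points A, B, C in the order given.
Side lengths²: AB² = 178, AC² = 13, BC² = 225.
Since BC² = 225 ≥ 178 + 13 = 191, the angle opposite BC is not acute, so the smallest enclosing circle has BC as diameter.
Centre = midpoint of BC = (0.5, 10), r² = 225/4 = 56.25.
r = √(56.25) = 7.5.

7.5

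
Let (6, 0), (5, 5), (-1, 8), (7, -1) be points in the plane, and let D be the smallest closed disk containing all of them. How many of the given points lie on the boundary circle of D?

2

The farthest pair is (-1, 8)–(7, -1) with squared distance 145. The circle on this segment as diameter has centre (3, 3.5) and r² = 145/4 = 36.25.
Check (6, 0): distance² to centre = 21.25 ≤ 36.25, so it lies inside.
All remaining points lie in this disk, and no smaller disk contains both endpoints, so this is the minimum enclosing circle.
The points at distance exactly r from the centre are (-1, 8), (7, -1) — 2 points.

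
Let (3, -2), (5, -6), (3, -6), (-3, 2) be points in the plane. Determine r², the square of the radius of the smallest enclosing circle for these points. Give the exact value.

32

By Welzl's lemma the MEC is supported by two points (diametrically opposite) or three points (on a circumcircle).
The farthest pair is (5, -6)–(-3, 2) with squared distance 128. The circle on this segment as diameter has centre (1, -2) and r² = 128/4 = 32.
Check (3, -2): distance² to centre = 4 ≤ 32, so it lies inside.
All remaining points lie in this disk, and no smaller disk contains both endpoints, so this is the minimum enclosing circle.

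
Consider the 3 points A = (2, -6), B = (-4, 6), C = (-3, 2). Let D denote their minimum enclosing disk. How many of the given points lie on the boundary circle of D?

2

Side lengths²: AB² = 180, AC² = 89, BC² = 17.
Since AB² = 180 ≥ 89 + 17 = 106, the angle opposite AB is not acute, so the smallest enclosing circle has AB as diameter.
Centre = midpoint of AB = (-1, 0), r² = 180/4 = 45.
The points at distance exactly r from the centre are A, B — 2 points.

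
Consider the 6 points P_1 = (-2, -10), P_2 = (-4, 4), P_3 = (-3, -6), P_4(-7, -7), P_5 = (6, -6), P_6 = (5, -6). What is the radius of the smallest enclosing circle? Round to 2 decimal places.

The minimum enclosing circle is determined by three boundary points: P_2, P_4, P_5.
Their circumcentre is (-11/14, -39/14) with r² = 5525/98.
The farthest remaining point P_1 is at distance² 5245/98 ≤ 5525/98.
r = √(5525/98) ≈ 7.51.

7.51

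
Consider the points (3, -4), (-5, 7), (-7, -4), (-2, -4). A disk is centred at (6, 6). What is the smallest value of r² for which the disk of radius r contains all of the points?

269

The required radius is the distance from (6, 6) to the farthest point.
Squared distances: 109, 122, 269, 164.
Maximum is 269, attained at (-7, -4).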